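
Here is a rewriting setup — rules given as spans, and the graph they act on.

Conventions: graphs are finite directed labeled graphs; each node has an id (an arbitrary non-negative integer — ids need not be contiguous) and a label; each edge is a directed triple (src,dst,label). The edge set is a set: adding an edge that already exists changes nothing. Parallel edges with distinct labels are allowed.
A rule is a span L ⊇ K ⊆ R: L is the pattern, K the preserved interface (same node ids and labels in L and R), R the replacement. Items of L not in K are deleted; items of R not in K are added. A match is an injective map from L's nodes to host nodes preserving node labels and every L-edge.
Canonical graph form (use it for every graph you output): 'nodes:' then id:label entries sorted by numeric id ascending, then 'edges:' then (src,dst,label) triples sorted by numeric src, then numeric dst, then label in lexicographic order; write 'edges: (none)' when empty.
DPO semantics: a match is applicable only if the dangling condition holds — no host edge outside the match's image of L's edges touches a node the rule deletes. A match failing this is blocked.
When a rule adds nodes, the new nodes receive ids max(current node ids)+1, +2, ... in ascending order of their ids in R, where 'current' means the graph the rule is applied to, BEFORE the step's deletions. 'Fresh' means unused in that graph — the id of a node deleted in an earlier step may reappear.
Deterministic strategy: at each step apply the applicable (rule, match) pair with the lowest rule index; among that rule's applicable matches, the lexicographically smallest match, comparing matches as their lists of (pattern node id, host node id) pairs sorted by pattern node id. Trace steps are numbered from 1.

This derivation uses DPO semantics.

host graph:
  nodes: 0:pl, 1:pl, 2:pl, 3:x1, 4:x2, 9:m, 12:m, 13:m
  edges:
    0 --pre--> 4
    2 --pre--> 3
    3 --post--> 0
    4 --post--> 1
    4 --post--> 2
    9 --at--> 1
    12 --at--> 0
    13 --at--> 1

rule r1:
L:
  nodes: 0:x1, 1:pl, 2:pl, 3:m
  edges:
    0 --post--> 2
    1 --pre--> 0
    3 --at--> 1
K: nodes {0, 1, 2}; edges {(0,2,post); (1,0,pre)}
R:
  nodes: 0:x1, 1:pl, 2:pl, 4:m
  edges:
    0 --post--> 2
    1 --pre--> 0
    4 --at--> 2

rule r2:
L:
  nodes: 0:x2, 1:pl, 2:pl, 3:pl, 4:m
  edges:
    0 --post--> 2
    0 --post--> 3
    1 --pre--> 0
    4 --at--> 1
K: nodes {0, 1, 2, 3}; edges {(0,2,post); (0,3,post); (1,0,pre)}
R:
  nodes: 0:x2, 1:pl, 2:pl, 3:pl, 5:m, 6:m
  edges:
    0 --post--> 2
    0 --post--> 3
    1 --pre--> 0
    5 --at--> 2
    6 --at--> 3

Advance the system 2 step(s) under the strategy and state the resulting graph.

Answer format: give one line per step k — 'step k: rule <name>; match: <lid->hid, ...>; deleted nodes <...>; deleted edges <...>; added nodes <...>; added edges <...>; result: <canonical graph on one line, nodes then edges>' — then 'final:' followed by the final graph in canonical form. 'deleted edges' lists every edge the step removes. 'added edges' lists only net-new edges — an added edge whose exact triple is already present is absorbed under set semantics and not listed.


step 1: rule r2; match: 0->4, 1->0, 2->1, 3->2, 4->12; deleted nodes 12; deleted edges (12,0,at); added nodes 14, 15; added edges (14,1,at); (15,2,at); result: nodes: 0:pl, 1:pl, 2:pl, 3:x1, 4:x2, 9:m, 13:m, 14:m, 15:m edges: (0,4,pre); (2,3,pre); (3,0,post); (4,1,post); (4,2,post); (9,1,at); (13,1,at); (14,1,at); (15,2,at)
step 2: rule r1; match: 0->3, 1->2, 2->0, 3->15; deleted nodes 15; deleted edges (15,2,at); added nodes 16; added edges (16,0,at); result: nodes: 0:pl, 1:pl, 2:pl, 3:x1, 4:x2, 9:m, 13:m, 14:m, 16:m edges: (0,4,pre); (2,3,pre); (3,0,post); (4,1,post); (4,2,post); (9,1,at); (13,1,at); (14,1,at); (16,0,at)
final:
nodes: 0:pl, 1:pl, 2:pl, 3:x1, 4:x2, 9:m, 13:m, 14:m, 16:m
edges: (0,4,pre); (2,3,pre); (3,0,post); (4,1,post); (4,2,post); (9,1,at); (13,1,at); (14,1,at); (16,0,at)


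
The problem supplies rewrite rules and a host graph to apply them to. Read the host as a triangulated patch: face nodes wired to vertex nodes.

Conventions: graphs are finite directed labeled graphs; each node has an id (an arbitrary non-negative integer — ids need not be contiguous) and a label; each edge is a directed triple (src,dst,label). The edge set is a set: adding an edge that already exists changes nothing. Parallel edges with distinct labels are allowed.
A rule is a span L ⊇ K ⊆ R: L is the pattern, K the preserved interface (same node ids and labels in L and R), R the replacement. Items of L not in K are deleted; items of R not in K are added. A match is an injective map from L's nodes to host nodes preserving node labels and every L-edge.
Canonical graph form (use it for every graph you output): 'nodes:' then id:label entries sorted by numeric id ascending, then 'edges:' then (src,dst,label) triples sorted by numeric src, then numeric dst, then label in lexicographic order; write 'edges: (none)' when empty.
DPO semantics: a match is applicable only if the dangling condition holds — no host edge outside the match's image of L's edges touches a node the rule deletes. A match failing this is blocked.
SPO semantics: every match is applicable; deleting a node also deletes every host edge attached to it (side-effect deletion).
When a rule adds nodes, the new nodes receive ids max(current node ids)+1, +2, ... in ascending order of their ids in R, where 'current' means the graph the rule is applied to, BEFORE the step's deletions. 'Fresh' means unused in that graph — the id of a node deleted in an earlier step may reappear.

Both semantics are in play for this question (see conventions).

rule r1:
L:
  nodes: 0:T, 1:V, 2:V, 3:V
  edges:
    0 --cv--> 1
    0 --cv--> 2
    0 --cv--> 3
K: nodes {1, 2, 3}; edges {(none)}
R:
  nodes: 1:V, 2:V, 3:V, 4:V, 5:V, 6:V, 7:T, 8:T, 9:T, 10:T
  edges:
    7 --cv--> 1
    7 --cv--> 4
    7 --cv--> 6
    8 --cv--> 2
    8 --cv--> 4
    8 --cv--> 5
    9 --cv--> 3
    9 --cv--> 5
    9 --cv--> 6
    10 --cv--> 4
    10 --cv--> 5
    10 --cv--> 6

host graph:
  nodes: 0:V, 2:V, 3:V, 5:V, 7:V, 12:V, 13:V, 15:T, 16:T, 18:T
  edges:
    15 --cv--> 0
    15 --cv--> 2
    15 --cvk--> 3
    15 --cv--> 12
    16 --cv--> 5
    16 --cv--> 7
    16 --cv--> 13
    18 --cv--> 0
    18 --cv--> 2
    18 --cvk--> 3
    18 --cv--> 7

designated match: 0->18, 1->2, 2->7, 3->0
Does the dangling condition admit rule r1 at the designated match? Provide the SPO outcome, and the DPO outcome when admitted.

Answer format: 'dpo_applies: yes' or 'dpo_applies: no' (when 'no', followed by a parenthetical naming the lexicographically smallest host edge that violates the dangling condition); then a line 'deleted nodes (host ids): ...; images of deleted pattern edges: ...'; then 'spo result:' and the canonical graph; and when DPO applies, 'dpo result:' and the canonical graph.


dpo_applies: no
(the rule deletes node 18, which keeps host edge (18,3,cvk) outside the match image — the dangling condition fails, DPO blocks; SPO proceeds and side-deletes such edges)
deleted nodes (host ids): 18; images of deleted pattern edges: (18,0,cv); (18,2,cv); (18,7,cv)
spo result:
nodes: 0:V, 2:V, 3:V, 5:V, 7:V, 12:V, 13:V, 15:T, 16:T, 19:V, 20:V, 21:V, 22:T, 23:T, 24:T, 25:T
edges: (15,0,cv); (15,2,cv); (15,3,cvk); (15,12,cv); (16,5,cv); (16,7,cv); (16,13,cv); (22,2,cv); (22,19,cv); (22,21,cv); (23,7,cv); (23,19,cv); (23,20,cv); (24,0,cv); (24,20,cv); (24,21,cv); (25,19,cv); (25,20,cv); (25,21,cv)


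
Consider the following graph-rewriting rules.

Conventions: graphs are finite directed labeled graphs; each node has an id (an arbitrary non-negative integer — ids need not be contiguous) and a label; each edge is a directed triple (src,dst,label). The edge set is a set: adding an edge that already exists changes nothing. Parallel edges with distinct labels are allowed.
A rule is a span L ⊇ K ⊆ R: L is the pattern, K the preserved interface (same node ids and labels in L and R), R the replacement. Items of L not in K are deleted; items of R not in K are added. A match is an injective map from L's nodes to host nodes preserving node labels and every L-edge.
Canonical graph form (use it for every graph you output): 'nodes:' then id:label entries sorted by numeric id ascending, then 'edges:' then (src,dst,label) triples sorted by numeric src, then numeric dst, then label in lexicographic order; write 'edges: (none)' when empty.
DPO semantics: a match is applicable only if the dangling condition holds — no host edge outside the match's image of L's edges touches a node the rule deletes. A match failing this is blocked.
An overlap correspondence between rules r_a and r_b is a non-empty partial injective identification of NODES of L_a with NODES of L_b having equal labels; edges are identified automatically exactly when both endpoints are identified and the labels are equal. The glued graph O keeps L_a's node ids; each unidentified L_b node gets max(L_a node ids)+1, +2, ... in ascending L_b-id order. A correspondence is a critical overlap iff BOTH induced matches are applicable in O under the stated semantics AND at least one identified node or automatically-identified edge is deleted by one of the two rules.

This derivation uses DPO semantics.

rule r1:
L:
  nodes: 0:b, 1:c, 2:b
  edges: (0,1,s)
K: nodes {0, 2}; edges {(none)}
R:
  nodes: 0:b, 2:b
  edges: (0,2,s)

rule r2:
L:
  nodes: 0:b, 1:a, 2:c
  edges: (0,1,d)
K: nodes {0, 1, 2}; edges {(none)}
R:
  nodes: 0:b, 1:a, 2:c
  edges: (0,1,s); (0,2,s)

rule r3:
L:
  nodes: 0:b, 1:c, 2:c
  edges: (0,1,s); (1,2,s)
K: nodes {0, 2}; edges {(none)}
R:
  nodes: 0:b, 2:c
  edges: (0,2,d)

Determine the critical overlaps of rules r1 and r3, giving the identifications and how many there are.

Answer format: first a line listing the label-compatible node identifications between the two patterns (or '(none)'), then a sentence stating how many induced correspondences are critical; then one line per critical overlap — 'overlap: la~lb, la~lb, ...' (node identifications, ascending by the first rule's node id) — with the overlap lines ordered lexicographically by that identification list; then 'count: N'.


label-compatible node identifications between L(r1) and L(r3): 0~0, 1~1, 1~2, 2~0
0 of the induced correspondences are critical overlaps of r1 and r3.
count: 0


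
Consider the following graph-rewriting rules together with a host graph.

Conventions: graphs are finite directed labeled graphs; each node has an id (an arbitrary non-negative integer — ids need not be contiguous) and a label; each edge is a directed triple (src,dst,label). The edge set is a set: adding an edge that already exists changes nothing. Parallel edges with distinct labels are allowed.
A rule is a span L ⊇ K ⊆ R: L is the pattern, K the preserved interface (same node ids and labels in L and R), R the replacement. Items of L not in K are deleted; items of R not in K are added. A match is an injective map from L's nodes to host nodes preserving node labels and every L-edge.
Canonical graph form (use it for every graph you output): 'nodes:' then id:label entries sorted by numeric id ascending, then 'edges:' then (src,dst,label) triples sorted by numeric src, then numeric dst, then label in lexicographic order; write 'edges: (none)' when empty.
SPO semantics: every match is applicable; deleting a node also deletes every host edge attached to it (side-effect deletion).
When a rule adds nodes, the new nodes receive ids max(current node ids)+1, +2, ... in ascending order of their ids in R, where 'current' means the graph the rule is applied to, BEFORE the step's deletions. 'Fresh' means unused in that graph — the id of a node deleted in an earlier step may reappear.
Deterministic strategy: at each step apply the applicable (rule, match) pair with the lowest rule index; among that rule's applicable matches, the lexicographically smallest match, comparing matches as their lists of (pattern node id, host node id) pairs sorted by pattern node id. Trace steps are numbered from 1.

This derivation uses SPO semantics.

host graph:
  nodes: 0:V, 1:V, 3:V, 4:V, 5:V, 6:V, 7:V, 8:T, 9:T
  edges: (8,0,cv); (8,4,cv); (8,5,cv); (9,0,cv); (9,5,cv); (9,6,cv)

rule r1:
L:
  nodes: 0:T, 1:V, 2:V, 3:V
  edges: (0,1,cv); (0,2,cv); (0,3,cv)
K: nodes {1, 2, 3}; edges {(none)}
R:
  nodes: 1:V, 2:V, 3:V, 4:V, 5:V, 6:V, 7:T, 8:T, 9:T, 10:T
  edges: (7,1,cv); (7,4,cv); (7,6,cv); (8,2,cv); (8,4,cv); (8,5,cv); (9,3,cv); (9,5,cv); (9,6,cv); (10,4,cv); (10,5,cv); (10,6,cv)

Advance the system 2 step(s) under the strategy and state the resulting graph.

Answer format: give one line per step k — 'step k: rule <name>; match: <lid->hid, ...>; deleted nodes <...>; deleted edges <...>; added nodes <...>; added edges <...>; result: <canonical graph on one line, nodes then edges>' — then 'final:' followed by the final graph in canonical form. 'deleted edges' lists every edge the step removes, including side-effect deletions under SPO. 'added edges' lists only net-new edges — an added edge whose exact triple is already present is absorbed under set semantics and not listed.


step 1: rule r1; match: 0->8, 1->0, 2->4, 3->5; deleted nodes 8; deleted edges (8,0,cv); (8,4,cv); (8,5,cv); added nodes 10, 11, 12, 13, 14, 15, 16; added edges (13,0,cv); (13,10,cv); (13,12,cv); (14,4,cv); (14,10,cv); (14,11,cv); (15,5,cv); (15,11,cv); (15,12,cv); (16,10,cv); (16,11,cv); (16,12,cv); result: nodes: 0:V, 1:V, 3:V, 4:V, 5:V, 6:V, 7:V, 9:T, 10:V, 11:V, 12:V, 13:T, 14:T, 15:T, 16:T edges: (9,0,cv); (9,5,cv); (9,6,cv); (13,0,cv); (13,10,cv); (13,12,cv); (14,4,cv); (14,10,cv); (14,11,cv); (15,5,cv); (15,11,cv); (15,12,cv); (16,10,cv); (16,11,cv); (16,12,cv)
step 2: rule r1; match: 0->9, 1->0, 2->5, 3->6; deleted nodes 9; deleted edges (9,0,cv); (9,5,cv); (9,6,cv); added nodes 17, 18, 19, 20, 21, 22, 23; added edges (20,0,cv); (20,17,cv); (20,19,cv); (21,5,cv); (21,17,cv); (21,18,cv); (22,6,cv); (22,18,cv); (22,19,cv); (23,17,cv); (23,18,cv); (23,19,cv); result: nodes: 0:V, 1:V, 3:V, 4:V, 5:V, 6:V, 7:V, 10:V, 11:V, 12:V, 13:T, 14:T, 15:T, 16:T, 17:V, 18:V, 19:V, 20:T, 21:T, 22:T, 23:T edges: (13,0,cv); (13,10,cv); (13,12,cv); (14,4,cv); (14,10,cv); (14,11,cv); (15,5,cv); (15,11,cv); (15,12,cv); (16,10,cv); (16,11,cv); (16,12,cv); (20,0,cv); (20,17,cv); (20,19,cv); (21,5,cv); (21,17,cv); (21,18,cv); (22,6,cv); (22,18,cv); (22,19,cv); (23,17,cv); (23,18,cv); (23,19,cv)
final:
nodes: 0:V, 1:V, 3:V, 4:V, 5:V, 6:V, 7:V, 10:V, 11:V, 12:V, 13:T, 14:T, 15:T, 16:T, 17:V, 18:V, 19:V, 20:T, 21:T, 22:T, 23:T
edges: (13,0,cv); (13,10,cv); (13,12,cv); (14,4,cv); (14,10,cv); (14,11,cv); (15,5,cv); (15,11,cv); (15,12,cv); (16,10,cv); (16,11,cv); (16,12,cv); (20,0,cv); (20,17,cv); (20,19,cv); (21,5,cv); (21,17,cv); (21,18,cv); (22,6,cv); (22,18,cv); (22,19,cv); (23,17,cv); (23,18,cv); (23,19,cv)


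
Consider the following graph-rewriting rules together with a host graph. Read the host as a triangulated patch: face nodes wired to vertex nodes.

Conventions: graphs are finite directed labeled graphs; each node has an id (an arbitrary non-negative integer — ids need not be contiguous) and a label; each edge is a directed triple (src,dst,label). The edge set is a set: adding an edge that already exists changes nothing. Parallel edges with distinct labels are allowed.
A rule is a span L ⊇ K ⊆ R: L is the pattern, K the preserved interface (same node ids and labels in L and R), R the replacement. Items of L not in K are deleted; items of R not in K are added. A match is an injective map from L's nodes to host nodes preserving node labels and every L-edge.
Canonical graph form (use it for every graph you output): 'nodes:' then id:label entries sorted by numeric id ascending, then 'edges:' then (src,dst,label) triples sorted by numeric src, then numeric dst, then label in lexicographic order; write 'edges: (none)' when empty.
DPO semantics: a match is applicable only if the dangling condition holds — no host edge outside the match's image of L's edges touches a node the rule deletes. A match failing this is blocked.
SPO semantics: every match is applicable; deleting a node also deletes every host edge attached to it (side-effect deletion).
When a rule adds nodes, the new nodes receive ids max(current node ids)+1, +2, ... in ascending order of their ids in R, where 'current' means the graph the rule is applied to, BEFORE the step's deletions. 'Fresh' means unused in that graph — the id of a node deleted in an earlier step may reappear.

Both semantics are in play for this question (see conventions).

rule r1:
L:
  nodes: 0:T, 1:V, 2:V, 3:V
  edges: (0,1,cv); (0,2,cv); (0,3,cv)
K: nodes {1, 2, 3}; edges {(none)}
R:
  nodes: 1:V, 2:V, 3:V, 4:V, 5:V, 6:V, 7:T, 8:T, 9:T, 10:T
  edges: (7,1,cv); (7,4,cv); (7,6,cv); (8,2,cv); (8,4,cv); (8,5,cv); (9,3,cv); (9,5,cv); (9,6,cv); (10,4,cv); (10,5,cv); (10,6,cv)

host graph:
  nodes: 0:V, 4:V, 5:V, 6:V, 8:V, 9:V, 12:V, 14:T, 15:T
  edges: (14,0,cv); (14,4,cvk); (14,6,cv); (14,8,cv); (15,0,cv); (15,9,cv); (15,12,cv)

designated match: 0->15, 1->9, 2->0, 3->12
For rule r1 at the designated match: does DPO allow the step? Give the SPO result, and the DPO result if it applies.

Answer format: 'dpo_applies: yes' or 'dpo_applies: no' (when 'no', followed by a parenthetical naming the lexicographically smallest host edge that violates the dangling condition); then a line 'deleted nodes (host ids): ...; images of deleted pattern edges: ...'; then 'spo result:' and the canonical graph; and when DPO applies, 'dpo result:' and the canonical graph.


dpo_applies: yes
deleted nodes (host ids): 15; images of deleted pattern edges: (15,0,cv); (15,9,cv); (15,12,cv)
spo result:
nodes: 0:V, 4:V, 5:V, 6:V, 8:V, 9:V, 12:V, 14:T, 16:V, 17:V, 18:V, 19:T, 20:T, 21:T, 22:T
edges: (14,0,cv); (14,4,cvk); (14,6,cv); (14,8,cv); (19,9,cv); (19,16,cv); (19,18,cv); (20,0,cv); (20,16,cv); (20,17,cv); (21,12,cv); (21,17,cv); (21,18,cv); (22,16,cv); (22,17,cv); (22,18,cv)
dpo result:
nodes: 0:V, 4:V, 5:V, 6:V, 8:V, 9:V, 12:V, 14:T, 16:V, 17:V, 18:V, 19:T, 20:T, 21:T, 22:T
edges: (14,0,cv); (14,4,cvk); (14,6,cv); (14,8,cv); (19,9,cv); (19,16,cv); (19,18,cv); (20,0,cv); (20,16,cv); (20,17,cv); (21,12,cv); (21,17,cv); (21,18,cv); (22,16,cv); (22,17,cv); (22,18,cv)


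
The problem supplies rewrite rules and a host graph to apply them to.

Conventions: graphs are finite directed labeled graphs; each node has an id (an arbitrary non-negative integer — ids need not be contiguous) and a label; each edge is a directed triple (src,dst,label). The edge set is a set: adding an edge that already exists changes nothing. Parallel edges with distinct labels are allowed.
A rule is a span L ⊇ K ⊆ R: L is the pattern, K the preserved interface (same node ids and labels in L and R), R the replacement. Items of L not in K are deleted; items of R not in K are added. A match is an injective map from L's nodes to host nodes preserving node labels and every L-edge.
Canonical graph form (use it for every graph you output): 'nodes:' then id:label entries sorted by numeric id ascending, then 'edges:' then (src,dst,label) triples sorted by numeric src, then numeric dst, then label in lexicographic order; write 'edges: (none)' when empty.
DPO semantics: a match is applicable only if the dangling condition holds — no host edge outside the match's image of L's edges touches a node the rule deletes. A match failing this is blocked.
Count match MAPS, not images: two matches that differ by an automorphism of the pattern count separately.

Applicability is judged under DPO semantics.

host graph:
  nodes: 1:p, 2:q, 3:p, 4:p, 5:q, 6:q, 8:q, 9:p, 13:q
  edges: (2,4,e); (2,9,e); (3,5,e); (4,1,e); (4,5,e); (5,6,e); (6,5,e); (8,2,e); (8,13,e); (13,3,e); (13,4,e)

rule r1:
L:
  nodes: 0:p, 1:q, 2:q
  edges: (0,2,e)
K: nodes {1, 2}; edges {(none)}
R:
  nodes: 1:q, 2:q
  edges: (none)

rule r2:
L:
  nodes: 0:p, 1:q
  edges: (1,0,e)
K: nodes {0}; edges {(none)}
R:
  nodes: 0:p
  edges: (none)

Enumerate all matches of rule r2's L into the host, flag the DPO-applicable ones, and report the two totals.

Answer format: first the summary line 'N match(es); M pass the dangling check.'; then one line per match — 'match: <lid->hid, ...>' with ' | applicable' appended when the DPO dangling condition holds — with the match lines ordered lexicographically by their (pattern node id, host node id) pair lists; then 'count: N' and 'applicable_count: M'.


4 match(es); 0 pass the dangling check.
match: 0->3, 1->13
match: 0->4, 1->2
match: 0->4, 1->13
match: 0->9, 1->2
count: 4
applicable_count: 0


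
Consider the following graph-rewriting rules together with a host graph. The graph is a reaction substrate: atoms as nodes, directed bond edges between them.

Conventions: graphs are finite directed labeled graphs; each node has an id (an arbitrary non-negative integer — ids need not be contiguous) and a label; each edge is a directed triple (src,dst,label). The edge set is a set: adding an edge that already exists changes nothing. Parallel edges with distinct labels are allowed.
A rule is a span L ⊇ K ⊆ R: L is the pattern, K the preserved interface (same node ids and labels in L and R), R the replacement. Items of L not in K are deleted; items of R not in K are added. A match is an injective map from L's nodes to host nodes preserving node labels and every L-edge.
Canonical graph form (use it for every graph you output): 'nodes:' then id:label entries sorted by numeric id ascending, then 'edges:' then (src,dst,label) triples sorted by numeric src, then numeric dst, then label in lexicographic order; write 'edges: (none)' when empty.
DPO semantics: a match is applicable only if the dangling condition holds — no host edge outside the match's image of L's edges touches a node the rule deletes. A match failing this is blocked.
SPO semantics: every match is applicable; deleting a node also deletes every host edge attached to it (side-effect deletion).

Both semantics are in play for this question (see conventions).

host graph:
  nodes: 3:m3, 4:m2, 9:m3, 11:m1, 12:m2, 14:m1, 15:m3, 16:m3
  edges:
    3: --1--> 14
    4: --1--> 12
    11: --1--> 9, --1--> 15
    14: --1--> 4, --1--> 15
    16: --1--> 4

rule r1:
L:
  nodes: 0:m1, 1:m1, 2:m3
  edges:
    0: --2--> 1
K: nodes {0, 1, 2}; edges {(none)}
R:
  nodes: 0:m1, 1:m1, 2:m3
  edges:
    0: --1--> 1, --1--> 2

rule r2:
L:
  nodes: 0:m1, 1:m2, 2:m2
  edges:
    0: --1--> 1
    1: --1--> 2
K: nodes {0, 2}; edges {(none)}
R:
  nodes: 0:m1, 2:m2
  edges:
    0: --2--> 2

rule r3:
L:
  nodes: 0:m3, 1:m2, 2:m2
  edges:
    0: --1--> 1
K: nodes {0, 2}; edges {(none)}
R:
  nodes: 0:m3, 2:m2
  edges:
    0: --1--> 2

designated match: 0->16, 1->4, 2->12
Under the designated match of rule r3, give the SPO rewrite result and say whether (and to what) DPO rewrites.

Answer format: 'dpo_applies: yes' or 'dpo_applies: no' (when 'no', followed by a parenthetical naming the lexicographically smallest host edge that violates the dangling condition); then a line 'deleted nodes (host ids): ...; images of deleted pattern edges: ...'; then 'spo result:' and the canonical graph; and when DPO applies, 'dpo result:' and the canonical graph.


dpo_applies: no
(the rule deletes node 4, which keeps host edge (4,12,1) outside the match image — the dangling condition fails, DPO blocks; SPO proceeds and side-deletes such edges)
deleted nodes (host ids): 4; images of deleted pattern edges: (16,4,1)
spo result:
nodes: 3:m3, 9:m3, 11:m1, 12:m2, 14:m1, 15:m3, 16:m3
edges: (3,14,1); (11,9,1); (11,15,1); (14,15,1); (16,12,1)


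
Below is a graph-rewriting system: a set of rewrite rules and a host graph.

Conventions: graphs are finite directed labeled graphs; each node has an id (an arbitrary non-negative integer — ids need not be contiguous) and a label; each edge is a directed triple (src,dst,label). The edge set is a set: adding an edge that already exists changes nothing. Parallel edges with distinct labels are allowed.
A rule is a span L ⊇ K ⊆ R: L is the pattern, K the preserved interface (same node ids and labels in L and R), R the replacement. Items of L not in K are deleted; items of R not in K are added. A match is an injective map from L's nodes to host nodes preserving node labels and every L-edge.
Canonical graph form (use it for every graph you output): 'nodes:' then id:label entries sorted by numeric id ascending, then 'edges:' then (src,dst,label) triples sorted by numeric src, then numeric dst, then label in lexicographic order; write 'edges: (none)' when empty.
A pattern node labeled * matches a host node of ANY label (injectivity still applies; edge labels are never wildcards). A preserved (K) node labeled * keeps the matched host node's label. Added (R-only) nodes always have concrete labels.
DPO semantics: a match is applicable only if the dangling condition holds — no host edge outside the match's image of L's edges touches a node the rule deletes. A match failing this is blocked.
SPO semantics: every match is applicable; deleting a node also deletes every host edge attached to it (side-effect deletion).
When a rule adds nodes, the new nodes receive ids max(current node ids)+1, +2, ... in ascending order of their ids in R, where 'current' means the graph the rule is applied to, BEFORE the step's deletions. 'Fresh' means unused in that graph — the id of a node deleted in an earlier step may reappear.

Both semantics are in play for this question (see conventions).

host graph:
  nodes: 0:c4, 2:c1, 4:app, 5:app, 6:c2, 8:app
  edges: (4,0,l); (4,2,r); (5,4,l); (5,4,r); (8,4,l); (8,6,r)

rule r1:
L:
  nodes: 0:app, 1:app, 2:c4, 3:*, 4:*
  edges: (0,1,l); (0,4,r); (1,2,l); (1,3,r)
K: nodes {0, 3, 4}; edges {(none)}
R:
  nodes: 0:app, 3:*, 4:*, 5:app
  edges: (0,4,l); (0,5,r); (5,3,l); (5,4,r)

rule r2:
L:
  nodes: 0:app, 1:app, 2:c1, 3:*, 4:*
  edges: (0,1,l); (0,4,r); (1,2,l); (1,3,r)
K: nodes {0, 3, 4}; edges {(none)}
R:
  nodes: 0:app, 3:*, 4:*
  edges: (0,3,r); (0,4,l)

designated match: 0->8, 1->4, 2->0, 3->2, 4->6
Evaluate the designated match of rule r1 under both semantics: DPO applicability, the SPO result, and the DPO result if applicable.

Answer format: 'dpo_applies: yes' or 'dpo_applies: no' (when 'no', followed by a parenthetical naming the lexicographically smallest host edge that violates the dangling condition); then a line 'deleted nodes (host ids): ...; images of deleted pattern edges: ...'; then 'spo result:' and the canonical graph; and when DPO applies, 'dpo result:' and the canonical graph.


dpo_applies: no
(the rule deletes node 4, which keeps host edge (5,4,l) outside the match image — the dangling condition fails, DPO blocks; SPO proceeds and side-deletes such edges)
deleted nodes (host ids): 0, 4; images of deleted pattern edges: (4,0,l); (4,2,r); (8,4,l); (8,6,r)
spo result:
nodes: 2:c1, 5:app, 6:c2, 8:app, 9:app
edges: (8,6,l); (8,9,r); (9,2,l); (9,6,r)


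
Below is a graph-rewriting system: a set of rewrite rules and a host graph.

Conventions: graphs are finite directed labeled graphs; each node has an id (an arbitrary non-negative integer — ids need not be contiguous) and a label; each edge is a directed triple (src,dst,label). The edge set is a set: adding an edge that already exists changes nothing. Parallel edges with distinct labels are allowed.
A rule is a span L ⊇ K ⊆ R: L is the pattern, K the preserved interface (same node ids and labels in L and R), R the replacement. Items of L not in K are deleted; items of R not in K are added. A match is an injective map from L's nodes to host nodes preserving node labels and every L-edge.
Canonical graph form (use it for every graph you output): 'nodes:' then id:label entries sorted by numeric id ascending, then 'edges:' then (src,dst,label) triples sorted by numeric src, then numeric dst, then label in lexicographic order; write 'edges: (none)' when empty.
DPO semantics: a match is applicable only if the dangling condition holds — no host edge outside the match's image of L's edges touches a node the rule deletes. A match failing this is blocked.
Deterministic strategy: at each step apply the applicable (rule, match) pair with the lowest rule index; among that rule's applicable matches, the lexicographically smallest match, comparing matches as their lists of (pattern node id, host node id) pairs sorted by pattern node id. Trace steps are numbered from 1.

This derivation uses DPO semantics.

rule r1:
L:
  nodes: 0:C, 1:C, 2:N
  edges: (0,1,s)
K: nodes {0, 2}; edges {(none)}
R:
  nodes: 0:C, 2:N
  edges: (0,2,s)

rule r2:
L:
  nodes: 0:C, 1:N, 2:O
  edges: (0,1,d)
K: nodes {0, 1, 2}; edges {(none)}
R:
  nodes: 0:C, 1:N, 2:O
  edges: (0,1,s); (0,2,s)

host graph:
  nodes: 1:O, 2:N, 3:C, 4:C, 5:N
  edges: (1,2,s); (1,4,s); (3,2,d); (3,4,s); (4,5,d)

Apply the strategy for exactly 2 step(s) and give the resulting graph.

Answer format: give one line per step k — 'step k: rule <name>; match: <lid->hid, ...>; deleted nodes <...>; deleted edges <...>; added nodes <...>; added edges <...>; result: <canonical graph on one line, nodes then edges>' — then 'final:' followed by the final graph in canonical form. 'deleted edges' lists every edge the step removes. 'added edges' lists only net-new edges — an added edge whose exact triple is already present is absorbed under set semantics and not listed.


step 1: rule r2; match: 0->3, 1->2, 2->1; deleted nodes (none); deleted edges (3,2,d); added nodes (none); added edges (3,1,s); (3,2,s); result: nodes: 1:O, 2:N, 3:C, 4:C, 5:N edges: (1,2,s); (1,4,s); (3,1,s); (3,2,s); (3,4,s); (4,5,d)
step 2: rule r2; match: 0->4, 1->5, 2->1; deleted nodes (none); deleted edges (4,5,d); added nodes (none); added edges (4,1,s); (4,5,s); result: nodes: 1:O, 2:N, 3:C, 4:C, 5:N edges: (1,2,s); (1,4,s); (3,1,s); (3,2,s); (3,4,s); (4,1,s); (4,5,s)
final:
nodes: 1:O, 2:N, 3:C, 4:C, 5:N
edges: (1,2,s); (1,4,s); (3,1,s); (3,2,s); (3,4,s); (4,1,s); (4,5,s)


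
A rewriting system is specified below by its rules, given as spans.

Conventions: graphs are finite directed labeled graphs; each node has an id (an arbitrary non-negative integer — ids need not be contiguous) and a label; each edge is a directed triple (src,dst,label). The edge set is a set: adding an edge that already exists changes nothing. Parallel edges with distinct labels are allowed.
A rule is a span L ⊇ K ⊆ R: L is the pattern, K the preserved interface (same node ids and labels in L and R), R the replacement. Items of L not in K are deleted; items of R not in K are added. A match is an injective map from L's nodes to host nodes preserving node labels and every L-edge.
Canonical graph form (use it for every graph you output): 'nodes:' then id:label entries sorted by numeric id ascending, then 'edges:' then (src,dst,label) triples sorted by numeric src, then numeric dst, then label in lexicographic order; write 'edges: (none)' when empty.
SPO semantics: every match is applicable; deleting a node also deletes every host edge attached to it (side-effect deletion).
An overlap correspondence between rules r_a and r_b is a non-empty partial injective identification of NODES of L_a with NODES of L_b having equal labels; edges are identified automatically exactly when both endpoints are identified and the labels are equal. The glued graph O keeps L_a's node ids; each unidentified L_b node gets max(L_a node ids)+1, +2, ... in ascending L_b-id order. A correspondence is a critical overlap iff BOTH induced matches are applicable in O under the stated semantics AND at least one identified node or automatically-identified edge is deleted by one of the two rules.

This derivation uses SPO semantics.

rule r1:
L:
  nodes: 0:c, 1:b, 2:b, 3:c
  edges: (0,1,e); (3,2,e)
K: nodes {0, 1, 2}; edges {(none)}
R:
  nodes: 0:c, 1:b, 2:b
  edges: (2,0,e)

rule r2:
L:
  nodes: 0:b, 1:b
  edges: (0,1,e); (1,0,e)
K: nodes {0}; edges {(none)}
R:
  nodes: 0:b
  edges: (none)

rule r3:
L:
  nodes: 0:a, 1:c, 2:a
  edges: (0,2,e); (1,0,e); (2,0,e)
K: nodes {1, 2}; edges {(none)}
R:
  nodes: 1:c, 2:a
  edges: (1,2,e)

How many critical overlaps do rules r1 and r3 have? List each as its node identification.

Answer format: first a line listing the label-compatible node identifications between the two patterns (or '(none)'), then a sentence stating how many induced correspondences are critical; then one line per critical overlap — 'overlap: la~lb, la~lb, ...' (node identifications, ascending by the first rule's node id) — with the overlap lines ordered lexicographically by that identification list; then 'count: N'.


label-compatible node identifications between L(r1) and L(r3): 0~1, 3~1
1 of the induced correspondences is a critical overlap of r1 and r3.
overlap: 3~1
count: 1


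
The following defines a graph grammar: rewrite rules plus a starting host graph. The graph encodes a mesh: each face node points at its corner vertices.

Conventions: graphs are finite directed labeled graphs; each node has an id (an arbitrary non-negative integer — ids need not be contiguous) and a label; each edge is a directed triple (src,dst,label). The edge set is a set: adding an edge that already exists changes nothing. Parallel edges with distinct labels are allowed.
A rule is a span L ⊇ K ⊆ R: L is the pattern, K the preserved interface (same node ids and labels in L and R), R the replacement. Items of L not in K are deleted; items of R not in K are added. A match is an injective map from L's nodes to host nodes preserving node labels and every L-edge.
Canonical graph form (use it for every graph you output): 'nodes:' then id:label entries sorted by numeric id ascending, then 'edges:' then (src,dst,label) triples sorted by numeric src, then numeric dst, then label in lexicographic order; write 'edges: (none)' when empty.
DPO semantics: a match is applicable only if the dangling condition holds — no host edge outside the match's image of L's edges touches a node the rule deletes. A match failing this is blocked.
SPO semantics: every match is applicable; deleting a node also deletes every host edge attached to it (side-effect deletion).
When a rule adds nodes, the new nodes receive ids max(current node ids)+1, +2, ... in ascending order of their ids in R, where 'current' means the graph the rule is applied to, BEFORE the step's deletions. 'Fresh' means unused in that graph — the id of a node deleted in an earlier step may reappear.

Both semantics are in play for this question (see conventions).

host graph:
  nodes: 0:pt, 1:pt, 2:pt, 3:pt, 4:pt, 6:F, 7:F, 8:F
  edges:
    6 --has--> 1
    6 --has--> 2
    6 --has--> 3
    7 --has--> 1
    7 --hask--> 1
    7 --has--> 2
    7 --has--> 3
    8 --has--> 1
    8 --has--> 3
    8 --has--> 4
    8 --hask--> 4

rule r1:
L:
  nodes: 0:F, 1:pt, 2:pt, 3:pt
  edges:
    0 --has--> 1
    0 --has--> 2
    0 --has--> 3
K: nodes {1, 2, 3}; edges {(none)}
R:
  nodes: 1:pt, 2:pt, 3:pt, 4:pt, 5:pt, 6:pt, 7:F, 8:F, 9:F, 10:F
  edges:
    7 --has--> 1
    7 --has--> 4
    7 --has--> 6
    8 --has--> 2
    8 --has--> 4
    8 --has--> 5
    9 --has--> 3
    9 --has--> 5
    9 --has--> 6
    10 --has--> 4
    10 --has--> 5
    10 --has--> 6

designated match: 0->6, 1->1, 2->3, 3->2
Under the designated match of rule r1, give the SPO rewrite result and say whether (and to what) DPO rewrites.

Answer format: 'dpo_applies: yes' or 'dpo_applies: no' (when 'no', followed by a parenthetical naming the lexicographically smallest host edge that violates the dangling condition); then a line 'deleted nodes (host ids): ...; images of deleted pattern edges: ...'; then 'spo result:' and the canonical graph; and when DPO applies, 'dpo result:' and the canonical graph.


dpo_applies: yes
deleted nodes (host ids): 6; images of deleted pattern edges: (6,1,has); (6,2,has); (6,3,has)
spo result:
nodes: 0:pt, 1:pt, 2:pt, 3:pt, 4:pt, 7:F, 8:F, 9:pt, 10:pt, 11:pt, 12:F, 13:F, 14:F, 15:F
edges: (7,1,has); (7,1,hask); (7,2,has); (7,3,has); (8,1,has); (8,3,has); (8,4,has); (8,4,hask); (12,1,has); (12,9,has); (12,11,has); (13,3,has); (13,9,has); (13,10,has); (14,2,has); (14,10,has); (14,11,has); (15,9,has); (15,10,has); (15,11,has)
dpo result:
nodes: 0:pt, 1:pt, 2:pt, 3:pt, 4:pt, 7:F, 8:F, 9:pt, 10:pt, 11:pt, 12:F, 13:F, 14:F, 15:F
edges: (7,1,has); (7,1,hask); (7,2,has); (7,3,has); (8,1,has); (8,3,has); (8,4,has); (8,4,hask); (12,1,has); (12,9,has); (12,11,has); (13,3,has); (13,9,has); (13,10,has); (14,2,has); (14,10,has); (14,11,has); (15,9,has); (15,10,has); (15,11,has)


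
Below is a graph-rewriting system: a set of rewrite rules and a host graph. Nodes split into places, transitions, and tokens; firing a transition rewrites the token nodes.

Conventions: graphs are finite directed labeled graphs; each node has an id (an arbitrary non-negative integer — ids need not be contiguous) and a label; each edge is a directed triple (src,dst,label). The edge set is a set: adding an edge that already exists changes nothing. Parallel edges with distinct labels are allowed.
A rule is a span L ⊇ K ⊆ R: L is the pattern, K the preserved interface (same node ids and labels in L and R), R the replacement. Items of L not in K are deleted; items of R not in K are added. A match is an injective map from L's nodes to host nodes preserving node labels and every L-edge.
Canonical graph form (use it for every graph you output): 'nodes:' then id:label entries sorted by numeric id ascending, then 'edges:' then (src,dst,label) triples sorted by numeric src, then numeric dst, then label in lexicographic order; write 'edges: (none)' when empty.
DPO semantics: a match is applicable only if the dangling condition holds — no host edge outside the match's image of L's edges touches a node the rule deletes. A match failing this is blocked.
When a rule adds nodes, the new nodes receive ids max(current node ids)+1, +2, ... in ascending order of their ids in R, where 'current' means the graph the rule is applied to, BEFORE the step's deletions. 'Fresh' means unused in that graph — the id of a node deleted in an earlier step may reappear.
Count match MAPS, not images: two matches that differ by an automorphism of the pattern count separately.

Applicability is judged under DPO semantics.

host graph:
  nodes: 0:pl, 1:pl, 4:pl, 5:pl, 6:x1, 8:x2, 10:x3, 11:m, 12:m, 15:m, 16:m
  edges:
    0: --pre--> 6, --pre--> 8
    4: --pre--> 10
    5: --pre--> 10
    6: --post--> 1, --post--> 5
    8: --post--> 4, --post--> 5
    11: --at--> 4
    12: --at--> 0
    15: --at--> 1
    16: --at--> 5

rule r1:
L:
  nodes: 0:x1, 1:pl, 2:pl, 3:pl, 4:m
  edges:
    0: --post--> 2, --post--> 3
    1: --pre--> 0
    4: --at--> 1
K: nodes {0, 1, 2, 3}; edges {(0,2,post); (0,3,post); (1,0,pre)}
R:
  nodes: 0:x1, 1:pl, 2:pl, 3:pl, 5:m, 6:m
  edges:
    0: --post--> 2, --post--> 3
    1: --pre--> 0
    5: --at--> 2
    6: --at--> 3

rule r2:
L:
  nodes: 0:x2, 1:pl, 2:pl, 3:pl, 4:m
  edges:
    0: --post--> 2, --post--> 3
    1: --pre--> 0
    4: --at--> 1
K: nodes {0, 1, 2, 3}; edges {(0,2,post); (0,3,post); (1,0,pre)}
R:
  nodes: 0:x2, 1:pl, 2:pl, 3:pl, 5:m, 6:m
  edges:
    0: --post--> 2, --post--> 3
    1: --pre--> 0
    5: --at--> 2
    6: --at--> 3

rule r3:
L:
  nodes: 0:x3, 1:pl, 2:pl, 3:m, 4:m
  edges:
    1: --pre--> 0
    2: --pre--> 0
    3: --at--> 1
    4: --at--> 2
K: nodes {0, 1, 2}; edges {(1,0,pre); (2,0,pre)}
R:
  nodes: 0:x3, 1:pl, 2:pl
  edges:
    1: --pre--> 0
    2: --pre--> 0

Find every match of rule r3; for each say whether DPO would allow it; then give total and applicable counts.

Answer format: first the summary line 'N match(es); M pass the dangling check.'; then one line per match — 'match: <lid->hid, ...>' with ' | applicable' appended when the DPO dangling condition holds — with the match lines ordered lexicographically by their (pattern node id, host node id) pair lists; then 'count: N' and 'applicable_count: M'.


2 match(es); 2 pass the dangling check.
match: 0->10, 1->4, 2->5, 3->11, 4->16 | applicable
match: 0->10, 1->5, 2->4, 3->16, 4->11 | applicable
count: 2
applicable_count: 2


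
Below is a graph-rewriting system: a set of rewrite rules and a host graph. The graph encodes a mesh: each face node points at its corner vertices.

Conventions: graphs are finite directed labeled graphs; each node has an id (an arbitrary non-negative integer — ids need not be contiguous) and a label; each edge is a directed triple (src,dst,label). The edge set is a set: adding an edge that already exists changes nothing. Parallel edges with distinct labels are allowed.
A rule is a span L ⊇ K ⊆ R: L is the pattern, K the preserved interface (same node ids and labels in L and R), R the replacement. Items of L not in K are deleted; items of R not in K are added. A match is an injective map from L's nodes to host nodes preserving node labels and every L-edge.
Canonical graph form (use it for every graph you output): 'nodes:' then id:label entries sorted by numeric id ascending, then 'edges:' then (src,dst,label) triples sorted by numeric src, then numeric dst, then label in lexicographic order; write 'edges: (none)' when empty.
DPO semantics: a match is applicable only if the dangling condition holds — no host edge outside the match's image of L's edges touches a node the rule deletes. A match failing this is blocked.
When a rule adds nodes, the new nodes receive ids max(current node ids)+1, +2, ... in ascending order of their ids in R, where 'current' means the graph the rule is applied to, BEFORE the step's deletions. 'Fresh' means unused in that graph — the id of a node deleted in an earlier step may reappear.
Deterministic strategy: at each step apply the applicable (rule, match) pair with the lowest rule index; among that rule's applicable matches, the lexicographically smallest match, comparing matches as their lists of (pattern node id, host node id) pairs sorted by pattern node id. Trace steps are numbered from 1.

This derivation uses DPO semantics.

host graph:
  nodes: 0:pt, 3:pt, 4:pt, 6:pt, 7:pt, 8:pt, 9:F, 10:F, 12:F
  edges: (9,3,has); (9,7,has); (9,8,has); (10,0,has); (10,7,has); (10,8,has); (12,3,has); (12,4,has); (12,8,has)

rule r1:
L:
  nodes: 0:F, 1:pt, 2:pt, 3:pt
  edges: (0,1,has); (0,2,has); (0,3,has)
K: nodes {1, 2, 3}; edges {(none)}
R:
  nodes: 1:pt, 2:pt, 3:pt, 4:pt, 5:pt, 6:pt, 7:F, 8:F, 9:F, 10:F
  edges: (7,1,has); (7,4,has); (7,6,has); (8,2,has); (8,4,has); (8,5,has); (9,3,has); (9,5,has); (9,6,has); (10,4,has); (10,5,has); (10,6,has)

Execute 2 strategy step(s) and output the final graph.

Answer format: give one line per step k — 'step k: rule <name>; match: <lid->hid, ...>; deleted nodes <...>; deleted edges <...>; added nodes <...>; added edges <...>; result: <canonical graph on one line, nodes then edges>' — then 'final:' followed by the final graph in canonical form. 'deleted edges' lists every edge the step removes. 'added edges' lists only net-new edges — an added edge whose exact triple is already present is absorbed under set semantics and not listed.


step 1: rule r1; match: 0->9, 1->3, 2->7, 3->8; deleted nodes 9; deleted edges (9,3,has); (9,7,has); (9,8,has); added nodes 13, 14, 15, 16, 17, 18, 19; added edges (16,3,has); (16,13,has); (16,15,has); (17,7,has); (17,13,has); (17,14,has); (18,8,has); (18,14,has); (18,15,has); (19,13,has); (19,14,has); (19,15,has); result: nodes: 0:pt, 3:pt, 4:pt, 6:pt, 7:pt, 8:pt, 10:F, 12:F, 13:pt, 14:pt, 15:pt, 16:F, 17:F, 18:F, 19:F edges: (10,0,has); (10,7,has); (10,8,has); (12,3,has); (12,4,has); (12,8,has); (16,3,has); (16,13,has); (16,15,has); (17,7,has); (17,13,has); (17,14,has); (18,8,has); (18,14,has); (18,15,has); (19,13,has); (19,14,has); (19,15,has)
step 2: rule r1; match: 0->10, 1->0, 2->7, 3->8; deleted nodes 10; deleted edges (10,0,has); (10,7,has); (10,8,has); added nodes 20, 21, 22, 23, 24, 25, 26; added edges (23,0,has); (23,20,has); (23,22,has); (24,7,has); (24,20,has); (24,21,has); (25,8,has); (25,21,has); (25,22,has); (26,20,has); (26,21,has); (26,22,has); result: nodes: 0:pt, 3:pt, 4:pt, 6:pt, 7:pt, 8:pt, 12:F, 13:pt, 14:pt, 15:pt, 16:F, 17:F, 18:F, 19:F, 20:pt, 21:pt, 22:pt, 23:F, 24:F, 25:F, 26:F edges: (12,3,has); (12,4,has); (12,8,has); (16,3,has); (16,13,has); (16,15,has); (17,7,has); (17,13,has); (17,14,has); (18,8,has); (18,14,has); (18,15,has); (19,13,has); (19,14,has); (19,15,has); (23,0,has); (23,20,has); (23,22,has); (24,7,has); (24,20,has); (24,21,has); (25,8,has); (25,21,has); (25,22,has); (26,20,has); (26,21,has); (26,22,has)
final:
nodes: 0:pt, 3:pt, 4:pt, 6:pt, 7:pt, 8:pt, 12:F, 13:pt, 14:pt, 15:pt, 16:F, 17:F, 18:F, 19:F, 20:pt, 21:pt, 22:pt, 23:F, 24:F, 25:F, 26:F
edges: (12,3,has); (12,4,has); (12,8,has); (16,3,has); (16,13,has); (16,15,has); (17,7,has); (17,13,has); (17,14,has); (18,8,has); (18,14,has); (18,15,has); (19,13,has); (19,14,has); (19,15,has); (23,0,has); (23,20,has); (23,22,has); (24,7,has); (24,20,has); (24,21,has); (25,8,has); (25,21,has); (25,22,has); (26,20,has); (26,21,has); (26,22,has)
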